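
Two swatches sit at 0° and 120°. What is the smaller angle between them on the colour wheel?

|0 − 120| = 120.
120 ≤ 180, so the shorter arc is 120°.

120°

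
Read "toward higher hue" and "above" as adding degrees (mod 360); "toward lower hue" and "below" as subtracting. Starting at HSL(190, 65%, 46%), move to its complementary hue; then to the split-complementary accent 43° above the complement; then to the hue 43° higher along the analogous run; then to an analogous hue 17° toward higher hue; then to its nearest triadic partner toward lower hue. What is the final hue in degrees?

173°

+180° (complement): 190 + 180 = 370 → 370 − 360 = 10°
+223° (split-comp 43° ↑): 10 + 223 = 233°
+43° (analog 43° ↑): 233 + 43 = 276°
+17° (analog 17° ↑): 276 + 17 = 293°
−120° (triadic ↓): 293 − 120 = 173°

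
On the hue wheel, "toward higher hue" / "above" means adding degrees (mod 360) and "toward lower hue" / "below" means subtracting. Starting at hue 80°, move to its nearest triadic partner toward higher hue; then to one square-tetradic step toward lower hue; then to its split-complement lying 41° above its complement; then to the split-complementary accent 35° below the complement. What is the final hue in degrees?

116°

80 + 120 = 200°   (triadic ↑)
200 − 90 = 110°   (square ↓)
110 + 221 = 331°   (split-comp 41° ↑)
331 + 145 = 476 → 476 − 360 = 116°   (split-comp 35° ↓)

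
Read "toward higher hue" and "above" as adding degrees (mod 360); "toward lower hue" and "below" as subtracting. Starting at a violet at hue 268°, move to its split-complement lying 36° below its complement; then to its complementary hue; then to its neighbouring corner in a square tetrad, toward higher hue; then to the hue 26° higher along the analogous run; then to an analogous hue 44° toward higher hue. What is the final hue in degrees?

32°

+144° (split-comp 36° ↓): 268 + 144 = 412 → 412 − 360 = 52°
+180° (complement): 52 + 180 = 232°
+90° (square ↑): 232 + 90 = 322°
+26° (analog 26° ↑): 322 + 26 = 348°
+44° (analog 44° ↑): 348 + 44 = 392 → 392 − 360 = 32°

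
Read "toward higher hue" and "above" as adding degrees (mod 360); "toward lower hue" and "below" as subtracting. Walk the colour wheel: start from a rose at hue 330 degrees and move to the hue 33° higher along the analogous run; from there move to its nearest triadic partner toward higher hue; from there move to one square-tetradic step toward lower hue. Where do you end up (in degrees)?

analog 33° ↑ +33°: 330 + 33 = 363 → 363 − 360 = 3°
triadic ↑ +120°: 3 + 120 = 123°
square ↓ −90°: 123 − 90 = 33°

33°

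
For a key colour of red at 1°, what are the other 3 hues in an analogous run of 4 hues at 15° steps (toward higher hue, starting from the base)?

Analogous hues sit every 15° along the wheel.
1 + 15 = 16°
1 + 30 = 31°
1 + 45 = 46°

16°, 31° and 46°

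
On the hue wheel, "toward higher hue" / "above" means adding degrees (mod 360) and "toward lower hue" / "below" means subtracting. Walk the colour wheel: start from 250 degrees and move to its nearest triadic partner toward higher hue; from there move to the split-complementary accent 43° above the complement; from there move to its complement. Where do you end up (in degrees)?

53°

triadic ↑ +120°: 250 + 120 = 370 → 370 − 360 = 10°
split-comp 43° ↑ +223°: 10 + 223 = 233°
complement +180°: 233 + 180 = 413 → 413 − 360 = 53°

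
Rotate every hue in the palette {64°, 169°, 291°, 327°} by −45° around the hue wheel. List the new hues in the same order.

64 − 45 = 19°
169 − 45 = 124°
291 − 45 = 246°
327 − 45 = 282°

19°, 124°, 246°, 282°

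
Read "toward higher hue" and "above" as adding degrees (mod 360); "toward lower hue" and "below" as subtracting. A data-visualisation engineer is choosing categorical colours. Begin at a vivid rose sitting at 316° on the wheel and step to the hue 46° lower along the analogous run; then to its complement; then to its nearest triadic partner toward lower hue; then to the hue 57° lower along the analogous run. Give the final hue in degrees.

analog 46° ↓ −46°: 316 − 46 = 270°
complement +180°: 270 + 180 = 450 → 450 − 360 = 90°
triadic ↓ −120°: 90 − 120 = -30 → -30 + 360 = 330°
analog 57° ↓ −57°: 330 − 57 = 273°

273°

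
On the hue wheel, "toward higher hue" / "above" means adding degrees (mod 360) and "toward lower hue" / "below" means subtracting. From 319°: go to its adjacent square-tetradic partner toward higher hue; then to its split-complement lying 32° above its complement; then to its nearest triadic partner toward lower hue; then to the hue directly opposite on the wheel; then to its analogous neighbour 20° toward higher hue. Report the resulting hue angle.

341°

+90° (square ↑): 319 + 90 = 409 → 409 − 360 = 49°
+212° (split-comp 32° ↑): 49 + 212 = 261°
−120° (triadic ↓): 261 − 120 = 141°
+180° (complement): 141 + 180 = 321°
+20° (analog 20° ↑): 321 + 20 = 341°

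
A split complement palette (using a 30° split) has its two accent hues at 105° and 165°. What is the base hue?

The accents sit 30° either side of the complement, so the complement is their short-arc midpoint on the wheel.
Short-arc midpoint of 105° and 165°: 135°.
Base is 180° from the complement: 135 − 180 = -45 → -45 + 360 = 315°

315°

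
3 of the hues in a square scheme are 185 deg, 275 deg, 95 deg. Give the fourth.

5°

A square tetradic scheme places four hues every 90°.
The full set through 95° is {5°, 95°, 185°, 275°}.
Given {95°, 185°, 275°}, the missing hue is 5°.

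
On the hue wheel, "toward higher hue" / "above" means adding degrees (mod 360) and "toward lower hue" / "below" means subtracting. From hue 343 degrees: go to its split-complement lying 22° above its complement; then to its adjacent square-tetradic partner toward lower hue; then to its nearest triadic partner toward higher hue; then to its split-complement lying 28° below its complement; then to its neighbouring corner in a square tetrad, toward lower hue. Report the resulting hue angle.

343 + 202 = 545 → 545 − 360 = 185°   (split-comp 22° ↑)
185 − 90 = 95°   (square ↓)
95 + 120 = 215°   (triadic ↑)
215 + 152 = 367 → 367 − 360 = 7°   (split-comp 28° ↓)
7 − 90 = -83 → -83 + 360 = 277°   (square ↓)

277°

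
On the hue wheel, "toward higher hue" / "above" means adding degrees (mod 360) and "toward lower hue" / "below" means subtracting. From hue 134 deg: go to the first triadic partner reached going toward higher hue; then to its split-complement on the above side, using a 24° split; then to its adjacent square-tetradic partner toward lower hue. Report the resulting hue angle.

+120° (triadic ↑): 134 + 120 = 254°
+204° (split-comp 24° ↑): 254 + 204 = 458 → 458 − 360 = 98°
−90° (square ↓): 98 − 90 = 8°

8°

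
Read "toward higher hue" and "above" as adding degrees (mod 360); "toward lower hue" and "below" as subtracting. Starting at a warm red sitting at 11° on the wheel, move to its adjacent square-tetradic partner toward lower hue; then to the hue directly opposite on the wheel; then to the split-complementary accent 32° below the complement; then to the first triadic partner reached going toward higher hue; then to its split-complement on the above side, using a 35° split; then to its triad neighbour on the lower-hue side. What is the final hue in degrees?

104°

11 − 90 = -79 → -79 + 360 = 281°   (square ↓)
281 + 180 = 461 → 461 − 360 = 101°   (complement)
101 + 148 = 249°   (split-comp 32° ↓)
249 + 120 = 369 → 369 − 360 = 9°   (triadic ↑)
9 + 215 = 224°   (split-comp 35° ↑)
224 − 120 = 104°   (triadic ↓)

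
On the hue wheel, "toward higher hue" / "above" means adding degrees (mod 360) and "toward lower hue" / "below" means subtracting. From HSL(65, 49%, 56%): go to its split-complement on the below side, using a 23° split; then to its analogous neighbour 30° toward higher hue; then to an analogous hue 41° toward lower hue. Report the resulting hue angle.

211°

+157° (split-comp 23° ↓): 65 + 157 = 222°
+30° (analog 30° ↑): 222 + 30 = 252°
−41° (analog 41° ↓): 252 − 41 = 211°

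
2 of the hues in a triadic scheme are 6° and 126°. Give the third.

A triad places three hues 120° apart.
The full set through 6° is {6°, 126°, 246°}.
Given {6°, 126°}, the missing hue is 246°.

246°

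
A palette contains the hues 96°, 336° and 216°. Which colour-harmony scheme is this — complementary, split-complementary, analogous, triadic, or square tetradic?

triadic

Sort the hues: 96°, 216°, 336°.
Successive gaps around the wheel: 120°, 120°, 120°.
Three hues equally spaced 120° apart form a triad.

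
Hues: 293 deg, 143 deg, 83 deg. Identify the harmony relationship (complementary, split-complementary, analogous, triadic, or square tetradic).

Sort the hues: 83°, 143°, 293°.
Successive gaps around the wheel: 60°, 150°, 150°.
Two 150° gaps and one 60° gap — a base hue opposite a pair of accents 30° either side of its complement — is the split-complementary pattern.

split-complementary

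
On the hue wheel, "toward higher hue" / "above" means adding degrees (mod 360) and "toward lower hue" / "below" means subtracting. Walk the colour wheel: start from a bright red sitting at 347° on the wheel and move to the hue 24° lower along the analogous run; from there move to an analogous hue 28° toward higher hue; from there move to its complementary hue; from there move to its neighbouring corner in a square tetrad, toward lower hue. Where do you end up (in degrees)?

−24° (analog 24° ↓): 347 − 24 = 323°
+28° (analog 28° ↑): 323 + 28 = 351°
+180° (complement): 351 + 180 = 531 → 531 − 360 = 171°
−90° (square ↓): 171 − 90 = 81°

81°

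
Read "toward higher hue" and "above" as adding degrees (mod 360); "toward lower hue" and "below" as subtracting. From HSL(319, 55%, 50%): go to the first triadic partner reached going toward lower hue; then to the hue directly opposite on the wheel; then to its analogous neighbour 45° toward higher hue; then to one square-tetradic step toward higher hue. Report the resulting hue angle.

154°

319 − 120 = 199°   (triadic ↓)
199 + 180 = 379 → 379 − 360 = 19°   (complement)
19 + 45 = 64°   (analog 45° ↑)
64 + 90 = 154°   (square ↑)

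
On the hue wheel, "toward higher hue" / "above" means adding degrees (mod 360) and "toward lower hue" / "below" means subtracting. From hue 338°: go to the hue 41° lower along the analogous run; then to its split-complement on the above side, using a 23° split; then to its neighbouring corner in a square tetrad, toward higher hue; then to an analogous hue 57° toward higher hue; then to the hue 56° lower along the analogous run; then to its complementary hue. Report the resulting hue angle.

51°

338 − 41 = 297°   (analog 41° ↓)
297 + 203 = 500 → 500 − 360 = 140°   (split-comp 23° ↑)
140 + 90 = 230°   (square ↑)
230 + 57 = 287°   (analog 57° ↑)
287 − 56 = 231°   (analog 56° ↓)
231 + 180 = 411 → 411 − 360 = 51°   (complement)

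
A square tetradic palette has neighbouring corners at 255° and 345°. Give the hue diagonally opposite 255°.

A square tetradic scheme places four hues 90° apart; opposite corners are 180° apart.
255 + 180 = 435 → 435 − 360 = 75°

75°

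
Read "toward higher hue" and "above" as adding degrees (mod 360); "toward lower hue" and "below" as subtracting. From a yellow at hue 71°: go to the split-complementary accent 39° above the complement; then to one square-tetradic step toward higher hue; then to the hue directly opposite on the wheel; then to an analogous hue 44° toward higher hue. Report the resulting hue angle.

71 + 219 = 290°   (split-comp 39° ↑)
290 + 90 = 380 → 380 − 360 = 20°   (square ↑)
20 + 180 = 200°   (complement)
200 + 44 = 244°   (analog 44° ↑)

244°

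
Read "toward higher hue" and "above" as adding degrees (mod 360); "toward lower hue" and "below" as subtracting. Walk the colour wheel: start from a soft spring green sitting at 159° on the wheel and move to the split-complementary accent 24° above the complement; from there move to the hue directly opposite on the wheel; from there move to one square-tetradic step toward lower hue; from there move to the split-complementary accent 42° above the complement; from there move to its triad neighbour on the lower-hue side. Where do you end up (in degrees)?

195°

+204° (split-comp 24° ↑): 159 + 204 = 363 → 363 − 360 = 3°
+180° (complement): 3 + 180 = 183°
−90° (square ↓): 183 − 90 = 93°
+222° (split-comp 42° ↑): 93 + 222 = 315°
−120° (triadic ↓): 315 − 120 = 195°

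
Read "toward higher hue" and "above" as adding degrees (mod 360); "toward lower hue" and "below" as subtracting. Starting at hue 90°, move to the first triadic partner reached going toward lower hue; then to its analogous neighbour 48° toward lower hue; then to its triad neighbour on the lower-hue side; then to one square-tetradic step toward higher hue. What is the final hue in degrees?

252°

90 − 120 = -30 → -30 + 360 = 330°   (triadic ↓)
330 − 48 = 282°   (analog 48° ↓)
282 − 120 = 162°   (triadic ↓)
162 + 90 = 252°   (square ↑)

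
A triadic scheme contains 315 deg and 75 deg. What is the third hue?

195°

A triad spaces three hues 120° apart.
The full set is {75°, 195°, 315°}.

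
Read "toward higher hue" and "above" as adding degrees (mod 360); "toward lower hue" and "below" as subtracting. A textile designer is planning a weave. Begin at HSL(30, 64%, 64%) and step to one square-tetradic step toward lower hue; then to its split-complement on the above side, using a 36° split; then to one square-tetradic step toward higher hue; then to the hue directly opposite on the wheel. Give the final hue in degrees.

−90° (square ↓): 30 − 90 = -60 → -60 + 360 = 300°
+216° (split-comp 36° ↑): 300 + 216 = 516 → 516 − 360 = 156°
+90° (square ↑): 156 + 90 = 246°
+180° (complement): 246 + 180 = 426 → 426 − 360 = 66°

66°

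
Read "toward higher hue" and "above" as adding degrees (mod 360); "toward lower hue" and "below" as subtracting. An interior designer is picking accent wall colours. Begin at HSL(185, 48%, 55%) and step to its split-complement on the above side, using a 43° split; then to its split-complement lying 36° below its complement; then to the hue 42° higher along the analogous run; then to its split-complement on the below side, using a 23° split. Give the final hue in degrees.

31°

+223° (split-comp 43° ↑): 185 + 223 = 408 → 408 − 360 = 48°
+144° (split-comp 36° ↓): 48 + 144 = 192°
+42° (analog 42° ↑): 192 + 42 = 234°
+157° (split-comp 23° ↓): 234 + 157 = 391 → 391 − 360 = 31°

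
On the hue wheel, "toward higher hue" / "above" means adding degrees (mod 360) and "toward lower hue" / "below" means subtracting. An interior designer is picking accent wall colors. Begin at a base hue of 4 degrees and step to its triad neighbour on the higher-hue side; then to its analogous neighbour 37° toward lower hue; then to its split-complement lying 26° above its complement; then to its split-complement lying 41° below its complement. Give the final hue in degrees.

+120° (triadic ↑): 4 + 120 = 124°
−37° (analog 37° ↓): 124 − 37 = 87°
+206° (split-comp 26° ↑): 87 + 206 = 293°
+139° (split-comp 41° ↓): 293 + 139 = 432 → 432 − 360 = 72°

72°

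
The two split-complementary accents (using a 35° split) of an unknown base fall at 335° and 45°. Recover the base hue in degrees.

190°

The accents sit 35° either side of the complement, so the complement is their short-arc midpoint on the wheel.
Short-arc midpoint of 335° and 45°: 10°.
Base is 180° from the complement: 10 − 180 = -170 → -170 + 360 = 190°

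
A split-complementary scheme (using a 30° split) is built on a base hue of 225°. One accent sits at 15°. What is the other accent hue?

75°

Split-complementary hues sit 30° either side of the complement.
Complement of the base 225°: 225 + 180 = 405 → 405 − 360 = 45°
The given accent 15° is 30° one side of 45°; the other accent sits 30° the other side: 45 + 30 = 75°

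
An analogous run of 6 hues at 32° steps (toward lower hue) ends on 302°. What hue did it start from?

102°

5 steps of 32° (toward lower hue) give a net shift of −160°.
Start = end − shift: 302 + 160 = 462 → 462 − 360 = 102°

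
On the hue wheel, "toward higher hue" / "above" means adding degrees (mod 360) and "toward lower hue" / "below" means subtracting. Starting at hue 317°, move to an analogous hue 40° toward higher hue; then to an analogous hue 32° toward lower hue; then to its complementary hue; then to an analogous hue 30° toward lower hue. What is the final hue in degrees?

+40° (analog 40° ↑): 317 + 40 = 357°
−32° (analog 32° ↓): 357 − 32 = 325°
+180° (complement): 325 + 180 = 505 → 505 − 360 = 145°
−30° (analog 30° ↓): 145 − 30 = 115°

115°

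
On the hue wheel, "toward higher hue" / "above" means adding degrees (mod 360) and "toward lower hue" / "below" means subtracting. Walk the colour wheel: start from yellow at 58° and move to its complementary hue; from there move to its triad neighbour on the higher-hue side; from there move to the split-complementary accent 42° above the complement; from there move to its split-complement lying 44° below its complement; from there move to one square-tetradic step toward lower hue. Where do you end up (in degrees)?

complement +180°: 58 + 180 = 238°
triadic ↑ +120°: 238 + 120 = 358°
split-comp 42° ↑ +222°: 358 + 222 = 580 → 580 − 360 = 220°
split-comp 44° ↓ +136°: 220 + 136 = 356°
square ↓ −90°: 356 − 90 = 266°

266°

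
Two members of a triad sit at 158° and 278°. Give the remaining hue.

38°

A triad spaces three hues 120° apart.
The full set is {38°, 158°, 278°}.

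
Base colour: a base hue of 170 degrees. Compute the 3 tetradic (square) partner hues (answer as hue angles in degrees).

A square tetradic scheme places four hues every 90°.
170 + 90 = 260°
170 + 180 = 350°
170 + 270 = 440 → 440 − 360 = 80°

260°, 350°, 80°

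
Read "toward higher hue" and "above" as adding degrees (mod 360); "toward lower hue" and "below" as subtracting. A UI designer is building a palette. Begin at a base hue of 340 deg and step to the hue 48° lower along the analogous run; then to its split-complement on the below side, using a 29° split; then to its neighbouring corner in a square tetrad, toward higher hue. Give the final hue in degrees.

analog 48° ↓ −48°: 340 − 48 = 292°
split-comp 29° ↓ +151°: 292 + 151 = 443 → 443 − 360 = 83°
square ↑ +90°: 83 + 90 = 173°

173°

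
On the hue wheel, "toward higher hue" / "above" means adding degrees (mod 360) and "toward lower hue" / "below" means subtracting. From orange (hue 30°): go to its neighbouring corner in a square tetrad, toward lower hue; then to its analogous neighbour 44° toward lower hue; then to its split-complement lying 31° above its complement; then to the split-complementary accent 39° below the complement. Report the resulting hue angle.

248°

30 − 90 = -60 → -60 + 360 = 300°   (square ↓)
300 − 44 = 256°   (analog 44° ↓)
256 + 211 = 467 → 467 − 360 = 107°   (split-comp 31° ↑)
107 + 141 = 248°   (split-comp 39° ↓)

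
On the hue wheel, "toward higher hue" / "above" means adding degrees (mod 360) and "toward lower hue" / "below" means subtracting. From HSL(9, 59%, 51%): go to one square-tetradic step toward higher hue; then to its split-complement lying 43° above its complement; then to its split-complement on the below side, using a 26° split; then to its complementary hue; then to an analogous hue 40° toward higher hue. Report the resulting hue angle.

+90° (square ↑): 9 + 90 = 99°
+223° (split-comp 43° ↑): 99 + 223 = 322°
+154° (split-comp 26° ↓): 322 + 154 = 476 → 476 − 360 = 116°
+180° (complement): 116 + 180 = 296°
+40° (analog 40° ↑): 296 + 40 = 336°

336°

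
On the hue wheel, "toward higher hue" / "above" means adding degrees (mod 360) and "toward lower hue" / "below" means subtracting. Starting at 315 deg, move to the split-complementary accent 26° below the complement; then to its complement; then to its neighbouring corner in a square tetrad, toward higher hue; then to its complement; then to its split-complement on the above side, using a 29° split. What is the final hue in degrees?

48°

+154° (split-comp 26° ↓): 315 + 154 = 469 → 469 − 360 = 109°
+180° (complement): 109 + 180 = 289°
+90° (square ↑): 289 + 90 = 379 → 379 − 360 = 19°
+180° (complement): 19 + 180 = 199°
+209° (split-comp 29° ↑): 199 + 209 = 408 → 408 − 360 = 48°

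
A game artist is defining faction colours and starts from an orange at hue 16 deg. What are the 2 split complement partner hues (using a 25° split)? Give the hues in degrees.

171° and 221°

Split-complementary hues sit 25° either side of the complement.
Complement of 16 deg: 16 + 180 = 196°
196 − 25 = 171°
196 + 25 = 221°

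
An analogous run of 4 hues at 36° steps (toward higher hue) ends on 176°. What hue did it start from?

68°

3 steps of 36° (toward higher hue) give a net shift of +108°.
Start = end − shift: 176 − 108 = 68°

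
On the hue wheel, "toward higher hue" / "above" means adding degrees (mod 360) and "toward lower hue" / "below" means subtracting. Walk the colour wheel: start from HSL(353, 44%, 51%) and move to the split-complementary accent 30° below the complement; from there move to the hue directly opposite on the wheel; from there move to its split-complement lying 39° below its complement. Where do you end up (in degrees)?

104°

+150° (split-comp 30° ↓): 353 + 150 = 503 → 503 − 360 = 143°
+180° (complement): 143 + 180 = 323°
+141° (split-comp 39° ↓): 323 + 141 = 464 → 464 − 360 = 104°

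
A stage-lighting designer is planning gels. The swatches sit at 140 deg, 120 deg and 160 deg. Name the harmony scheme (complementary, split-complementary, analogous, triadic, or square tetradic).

analogous

Sort the hues: 120°, 140°, 160°.
Successive gaps around the wheel: 20°, 20°, 320°.
A run of hues at equal small steps (20°) with one large closing gap is an analogous group.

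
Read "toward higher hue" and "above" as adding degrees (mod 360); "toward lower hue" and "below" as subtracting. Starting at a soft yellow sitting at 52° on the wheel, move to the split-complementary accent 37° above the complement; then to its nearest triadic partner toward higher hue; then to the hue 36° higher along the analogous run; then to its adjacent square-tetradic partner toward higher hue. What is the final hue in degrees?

155°

+217° (split-comp 37° ↑): 52 + 217 = 269°
+120° (triadic ↑): 269 + 120 = 389 → 389 − 360 = 29°
+36° (analog 36° ↑): 29 + 36 = 65°
+90° (square ↑): 65 + 90 = 155°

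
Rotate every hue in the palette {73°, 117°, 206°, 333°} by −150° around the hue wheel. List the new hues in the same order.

283°, 327°, 56°, 183°

73 − 150 = -77 → -77 + 360 = 283°
117 − 150 = -33 → -33 + 360 = 327°
206 − 150 = 56°
333 − 150 = 183°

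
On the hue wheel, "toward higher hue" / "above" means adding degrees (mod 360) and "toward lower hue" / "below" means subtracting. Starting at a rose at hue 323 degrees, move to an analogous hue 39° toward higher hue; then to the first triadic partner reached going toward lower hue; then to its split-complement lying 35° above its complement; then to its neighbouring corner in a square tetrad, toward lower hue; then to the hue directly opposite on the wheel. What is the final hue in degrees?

187°

+39° (analog 39° ↑): 323 + 39 = 362 → 362 − 360 = 2°
−120° (triadic ↓): 2 − 120 = -118 → -118 + 360 = 242°
+215° (split-comp 35° ↑): 242 + 215 = 457 → 457 − 360 = 97°
−90° (square ↓): 97 − 90 = 7°
+180° (complement): 7 + 180 = 187°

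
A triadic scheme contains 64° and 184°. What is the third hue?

304°

A triad spaces three hues 120° apart.
The full set is {64°, 184°, 304°}.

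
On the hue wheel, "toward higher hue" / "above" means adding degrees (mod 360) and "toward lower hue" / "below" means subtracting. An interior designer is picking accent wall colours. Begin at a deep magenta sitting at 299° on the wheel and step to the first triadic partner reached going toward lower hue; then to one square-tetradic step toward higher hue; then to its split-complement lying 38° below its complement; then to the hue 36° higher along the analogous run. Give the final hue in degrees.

triadic ↓ −120°: 299 − 120 = 179°
square ↑ +90°: 179 + 90 = 269°
split-comp 38° ↓ +142°: 269 + 142 = 411 → 411 − 360 = 51°
analog 36° ↑ +36°: 51 + 36 = 87°

87°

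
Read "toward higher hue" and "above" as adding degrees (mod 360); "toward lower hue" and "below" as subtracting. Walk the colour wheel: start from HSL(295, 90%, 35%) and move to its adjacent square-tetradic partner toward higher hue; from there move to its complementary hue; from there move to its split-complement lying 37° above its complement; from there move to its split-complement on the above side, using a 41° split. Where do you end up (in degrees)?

283°

295 + 90 = 385 → 385 − 360 = 25°   (square ↑)
25 + 180 = 205°   (complement)
205 + 217 = 422 → 422 − 360 = 62°   (split-comp 37° ↑)
62 + 221 = 283°   (split-comp 41° ↑)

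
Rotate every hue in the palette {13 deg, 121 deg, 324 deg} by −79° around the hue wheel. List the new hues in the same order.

294°, 42°, 245°

13 − 79 = -66 → -66 + 360 = 294°
121 − 79 = 42°
324 − 79 = 245°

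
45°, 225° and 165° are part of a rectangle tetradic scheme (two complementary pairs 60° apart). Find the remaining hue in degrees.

A rectangular tetradic uses two complementary pairs 60° apart: offsets 0°, 60°, 180°, 240°.
Among {45°, 165°, 225°}, 45° and 225° are a 180° pair.
The remaining hue 165° needs its own complement: 165 + 180 = 345°

345°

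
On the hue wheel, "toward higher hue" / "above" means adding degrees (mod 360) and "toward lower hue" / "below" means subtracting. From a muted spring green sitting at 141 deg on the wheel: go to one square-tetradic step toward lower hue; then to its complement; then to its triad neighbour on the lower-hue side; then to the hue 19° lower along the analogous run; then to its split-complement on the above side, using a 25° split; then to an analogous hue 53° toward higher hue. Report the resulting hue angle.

141 − 90 = 51°   (square ↓)
51 + 180 = 231°   (complement)
231 − 120 = 111°   (triadic ↓)
111 − 19 = 92°   (analog 19° ↓)
92 + 205 = 297°   (split-comp 25° ↑)
297 + 53 = 350°   (analog 53° ↑)

350°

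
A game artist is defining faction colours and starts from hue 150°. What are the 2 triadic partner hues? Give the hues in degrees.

A triad places three hues 120° apart.
150 + 120 = 270°
150 + 240 = 390 → 390 − 360 = 30°

270° and 30°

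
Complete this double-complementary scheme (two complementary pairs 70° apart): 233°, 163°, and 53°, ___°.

A rectangular tetradic uses two complementary pairs 70° apart: offsets 0°, 70°, 180°, 250°.
Among {53°, 163°, 233°}, 233° and 53° are a 180° pair.
The remaining hue 163° needs its own complement: 163 + 180 = 343°

343°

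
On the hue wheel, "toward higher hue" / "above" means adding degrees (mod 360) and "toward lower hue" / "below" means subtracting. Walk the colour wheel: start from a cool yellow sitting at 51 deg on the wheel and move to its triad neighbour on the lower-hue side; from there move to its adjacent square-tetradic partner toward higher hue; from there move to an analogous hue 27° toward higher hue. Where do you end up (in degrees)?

48°

51 − 120 = -69 → -69 + 360 = 291°   (triadic ↓)
291 + 90 = 381 → 381 − 360 = 21°   (square ↑)
21 + 27 = 48°   (analog 27° ↑)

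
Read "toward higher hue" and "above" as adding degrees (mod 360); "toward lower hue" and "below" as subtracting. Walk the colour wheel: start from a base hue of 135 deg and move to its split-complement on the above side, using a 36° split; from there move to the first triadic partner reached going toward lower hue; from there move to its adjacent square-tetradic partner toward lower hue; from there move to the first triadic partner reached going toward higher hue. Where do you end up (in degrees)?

261°

+216° (split-comp 36° ↑): 135 + 216 = 351°
−120° (triadic ↓): 351 − 120 = 231°
−90° (square ↓): 231 − 90 = 141°
+120° (triadic ↑): 141 + 120 = 261°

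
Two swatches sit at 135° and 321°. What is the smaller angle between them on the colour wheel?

|135 − 321| = 186.
The shorter arc is 360 − 186 = 174°.

174°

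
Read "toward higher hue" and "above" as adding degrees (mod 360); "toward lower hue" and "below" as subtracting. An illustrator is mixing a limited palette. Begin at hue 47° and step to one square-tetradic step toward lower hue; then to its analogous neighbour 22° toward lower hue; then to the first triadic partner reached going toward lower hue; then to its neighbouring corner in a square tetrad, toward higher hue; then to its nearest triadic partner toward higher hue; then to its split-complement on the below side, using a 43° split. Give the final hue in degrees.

162°

square ↓ −90°: 47 − 90 = -43 → -43 + 360 = 317°
analog 22° ↓ −22°: 317 − 22 = 295°
triadic ↓ −120°: 295 − 120 = 175°
square ↑ +90°: 175 + 90 = 265°
triadic ↑ +120°: 265 + 120 = 385 → 385 − 360 = 25°
split-comp 43° ↓ +137°: 25 + 137 = 162°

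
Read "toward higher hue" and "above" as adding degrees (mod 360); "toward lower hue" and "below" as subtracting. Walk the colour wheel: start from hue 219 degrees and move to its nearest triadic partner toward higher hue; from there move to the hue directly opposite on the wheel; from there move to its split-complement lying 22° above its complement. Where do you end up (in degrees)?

triadic ↑ +120°: 219 + 120 = 339°
complement +180°: 339 + 180 = 519 → 519 − 360 = 159°
split-comp 22° ↑ +202°: 159 + 202 = 361 → 361 − 360 = 1°

1°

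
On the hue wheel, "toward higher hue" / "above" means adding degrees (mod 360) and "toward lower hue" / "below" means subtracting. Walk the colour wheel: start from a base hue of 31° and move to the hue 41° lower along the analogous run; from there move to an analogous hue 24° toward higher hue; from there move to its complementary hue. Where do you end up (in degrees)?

31 − 41 = -10 → -10 + 360 = 350°   (analog 41° ↓)
350 + 24 = 374 → 374 − 360 = 14°   (analog 24° ↑)
14 + 180 = 194°   (complement)

194°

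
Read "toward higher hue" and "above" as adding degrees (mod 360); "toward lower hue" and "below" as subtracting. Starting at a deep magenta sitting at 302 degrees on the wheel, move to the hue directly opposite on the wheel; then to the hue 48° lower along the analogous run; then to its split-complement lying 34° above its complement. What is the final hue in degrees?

288°

complement +180°: 302 + 180 = 482 → 482 − 360 = 122°
analog 48° ↓ −48°: 122 − 48 = 74°
split-comp 34° ↑ +214°: 74 + 214 = 288°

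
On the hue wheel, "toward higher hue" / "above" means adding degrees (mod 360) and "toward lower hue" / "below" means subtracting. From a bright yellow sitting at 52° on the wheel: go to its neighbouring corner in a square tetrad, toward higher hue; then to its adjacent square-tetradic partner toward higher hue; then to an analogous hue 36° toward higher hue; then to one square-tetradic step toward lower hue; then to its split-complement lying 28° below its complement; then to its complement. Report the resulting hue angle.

52 + 90 = 142°   (square ↑)
142 + 90 = 232°   (square ↑)
232 + 36 = 268°   (analog 36° ↑)
268 − 90 = 178°   (square ↓)
178 + 152 = 330°   (split-comp 28° ↓)
330 + 180 = 510 → 510 − 360 = 150°   (complement)

150°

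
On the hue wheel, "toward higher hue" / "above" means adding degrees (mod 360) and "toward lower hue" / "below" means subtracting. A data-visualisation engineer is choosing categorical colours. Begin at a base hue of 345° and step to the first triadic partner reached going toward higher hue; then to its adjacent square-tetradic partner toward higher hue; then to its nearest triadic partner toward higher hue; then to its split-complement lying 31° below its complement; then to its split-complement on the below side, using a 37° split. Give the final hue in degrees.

triadic ↑ +120°: 345 + 120 = 465 → 465 − 360 = 105°
square ↑ +90°: 105 + 90 = 195°
triadic ↑ +120°: 195 + 120 = 315°
split-comp 31° ↓ +149°: 315 + 149 = 464 → 464 − 360 = 104°
split-comp 37° ↓ +143°: 104 + 143 = 247°

247°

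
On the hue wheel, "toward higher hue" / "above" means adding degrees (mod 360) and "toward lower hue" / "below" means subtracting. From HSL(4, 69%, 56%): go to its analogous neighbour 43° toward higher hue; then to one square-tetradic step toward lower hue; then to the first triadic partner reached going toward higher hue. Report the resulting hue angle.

4 + 43 = 47°   (analog 43° ↑)
47 − 90 = -43 → -43 + 360 = 317°   (square ↓)
317 + 120 = 437 → 437 − 360 = 77°   (triadic ↑)

77°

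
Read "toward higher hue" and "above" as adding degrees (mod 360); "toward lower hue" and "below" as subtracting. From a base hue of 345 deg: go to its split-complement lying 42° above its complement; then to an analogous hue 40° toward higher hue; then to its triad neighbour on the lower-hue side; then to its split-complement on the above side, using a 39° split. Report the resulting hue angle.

346°

+222° (split-comp 42° ↑): 345 + 222 = 567 → 567 − 360 = 207°
+40° (analog 40° ↑): 207 + 40 = 247°
−120° (triadic ↓): 247 − 120 = 127°
+219° (split-comp 39° ↑): 127 + 219 = 346°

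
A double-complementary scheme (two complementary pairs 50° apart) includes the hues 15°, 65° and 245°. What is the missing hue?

A rectangular tetradic uses two complementary pairs 50° apart: offsets 0°, 50°, 180°, 230°.
Among {15°, 65°, 245°}, 245° and 65° are a 180° pair.
The remaining hue 15° needs its own complement: 15 + 180 = 195°

195°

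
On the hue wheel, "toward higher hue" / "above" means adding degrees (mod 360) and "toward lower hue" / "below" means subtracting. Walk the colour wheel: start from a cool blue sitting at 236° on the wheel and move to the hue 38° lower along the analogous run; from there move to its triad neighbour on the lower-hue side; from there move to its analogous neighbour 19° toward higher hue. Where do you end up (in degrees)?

analog 38° ↓ −38°: 236 − 38 = 198°
triadic ↓ −120°: 198 − 120 = 78°
analog 19° ↑ +19°: 78 + 19 = 97°

97°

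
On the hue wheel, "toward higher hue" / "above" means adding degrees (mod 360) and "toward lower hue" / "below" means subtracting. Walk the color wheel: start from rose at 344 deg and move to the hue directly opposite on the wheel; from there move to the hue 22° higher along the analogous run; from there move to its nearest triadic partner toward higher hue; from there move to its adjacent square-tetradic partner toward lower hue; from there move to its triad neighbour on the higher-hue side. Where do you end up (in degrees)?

336°

+180° (complement): 344 + 180 = 524 → 524 − 360 = 164°
+22° (analog 22° ↑): 164 + 22 = 186°
+120° (triadic ↑): 186 + 120 = 306°
−90° (square ↓): 306 − 90 = 216°
+120° (triadic ↑): 216 + 120 = 336°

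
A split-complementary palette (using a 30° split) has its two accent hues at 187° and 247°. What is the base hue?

The accents sit 30° either side of the complement, so the complement is their short-arc midpoint on the wheel.
Short-arc midpoint of 187° and 247°: 217°.
Base is 180° from the complement: 217 − 180 = 37°

37°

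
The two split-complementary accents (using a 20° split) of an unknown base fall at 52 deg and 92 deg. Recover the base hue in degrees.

252°

The accents sit 20° either side of the complement, so the complement is their short-arc midpoint on the wheel.
Short-arc midpoint of 52° and 92°: 72°.
Base is 180° from the complement: 72 − 180 = -108 → -108 + 360 = 252°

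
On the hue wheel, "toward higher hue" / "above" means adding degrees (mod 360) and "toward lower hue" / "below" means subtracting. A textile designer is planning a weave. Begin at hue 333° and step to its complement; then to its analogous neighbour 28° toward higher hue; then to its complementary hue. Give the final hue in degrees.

+180° (complement): 333 + 180 = 513 → 513 − 360 = 153°
+28° (analog 28° ↑): 153 + 28 = 181°
+180° (complement): 181 + 180 = 361 → 361 − 360 = 1°

1°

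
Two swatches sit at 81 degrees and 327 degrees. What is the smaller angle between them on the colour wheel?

|81 − 327| = 246.
The shorter arc is 360 − 246 = 114°.

114°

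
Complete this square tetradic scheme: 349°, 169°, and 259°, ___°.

A square tetradic scheme places four hues every 90°.
The full set through 169° is {79°, 169°, 259°, 349°}.
Given {169°, 259°, 349°}, the missing hue is 79°.

79°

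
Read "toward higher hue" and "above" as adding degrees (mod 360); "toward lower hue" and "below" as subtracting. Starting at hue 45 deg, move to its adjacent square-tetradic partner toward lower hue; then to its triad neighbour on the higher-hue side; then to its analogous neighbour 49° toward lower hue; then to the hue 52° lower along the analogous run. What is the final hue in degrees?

334°

45 − 90 = -45 → -45 + 360 = 315°   (square ↓)
315 + 120 = 435 → 435 − 360 = 75°   (triadic ↑)
75 − 49 = 26°   (analog 49° ↓)
26 − 52 = -26 → -26 + 360 = 334°   (analog 52° ↓)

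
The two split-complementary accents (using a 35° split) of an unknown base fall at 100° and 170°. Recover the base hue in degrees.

The accents sit 35° either side of the complement, so the complement is their short-arc midpoint on the wheel.
Short-arc midpoint of 100° and 170°: 135°.
Base is 180° from the complement: 135 − 180 = -45 → -45 + 360 = 315°

315°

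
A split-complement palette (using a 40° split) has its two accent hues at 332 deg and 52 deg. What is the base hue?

192°

The accents sit 40° either side of the complement, so the complement is their short-arc midpoint on the wheel.
Short-arc midpoint of 332° and 52°: 12°.
Base is 180° from the complement: 12 − 180 = -168 → -168 + 360 = 192°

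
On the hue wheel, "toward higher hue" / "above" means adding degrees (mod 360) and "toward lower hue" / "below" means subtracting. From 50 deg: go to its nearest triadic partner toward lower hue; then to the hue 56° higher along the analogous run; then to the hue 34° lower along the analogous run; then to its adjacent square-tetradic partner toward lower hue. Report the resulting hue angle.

222°

50 − 120 = -70 → -70 + 360 = 290°   (triadic ↓)
290 + 56 = 346°   (analog 56° ↑)
346 − 34 = 312°   (analog 34° ↓)
312 − 90 = 222°   (square ↓)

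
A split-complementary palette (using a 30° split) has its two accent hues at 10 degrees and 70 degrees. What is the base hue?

The accents sit 30° either side of the complement, so the complement is their short-arc midpoint on the wheel.
Short-arc midpoint of 10° and 70°: 40°.
Base is 180° from the complement: 40 − 180 = -140 → -140 + 360 = 220°

220°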